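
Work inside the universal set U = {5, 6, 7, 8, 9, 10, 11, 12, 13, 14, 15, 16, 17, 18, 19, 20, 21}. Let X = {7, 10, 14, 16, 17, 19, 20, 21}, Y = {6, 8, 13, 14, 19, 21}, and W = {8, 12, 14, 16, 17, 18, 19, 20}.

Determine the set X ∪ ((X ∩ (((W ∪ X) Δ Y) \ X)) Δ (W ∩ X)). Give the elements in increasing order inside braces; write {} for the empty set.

W ∪ X = {7, 8, 10, 12, 14, 16, 17, 18, 19, 20, 21}
(W ∪ X) Δ Y = {6, 7, 10, 12, 13, 16, 17, 18, 20}
((W ∪ X) Δ Y) \ X = {6, 12, 13, 18}
X ∩ (((W ∪ X) Δ Y) \ X) = {}
W ∩ X = {14, 16, 17, 19, 20}
(X ∩ (((W ∪ X) Δ Y) \ X)) Δ (W ∩ X) = {14, 16, 17, 19, 20}
X ∪ ((X ∩ (((W ∪ X) Δ Y) \ X)) Δ (W ∩ X)) = {7, 10, 14, 16, 17, 19, 20, 21}

{7, 10, 14, 16, 17, 19, 20, 21}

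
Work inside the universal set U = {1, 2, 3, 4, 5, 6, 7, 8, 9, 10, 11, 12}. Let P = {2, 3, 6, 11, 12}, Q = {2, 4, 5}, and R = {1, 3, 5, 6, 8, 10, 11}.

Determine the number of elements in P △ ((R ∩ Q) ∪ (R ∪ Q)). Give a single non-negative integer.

6

R ∩ Q = {5}
R ∪ Q = {1, 2, 3, 4, 5, 6, 8, 10, 11}
(R ∩ Q) ∪ (R ∪ Q) = {1, 2, 3, 4, 5, 6, 8, 10, 11}
P △ ((R ∩ Q) ∪ (R ∪ Q)) = {1, 4, 5, 8, 10, 12}
|P △ ((R ∩ Q) ∪ (R ∪ Q))| = 6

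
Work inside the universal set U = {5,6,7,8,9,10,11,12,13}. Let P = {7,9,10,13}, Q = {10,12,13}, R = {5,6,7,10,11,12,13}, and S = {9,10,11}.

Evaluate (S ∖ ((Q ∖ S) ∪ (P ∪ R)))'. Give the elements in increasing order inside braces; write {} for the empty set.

Q ∖ S = {12,13}
P ∪ R = {5,6,7,9,10,11,12,13}
(Q ∖ S) ∪ (P ∪ R) = {5,6,7,9,10,11,12,13}
S ∖ ((Q ∖ S) ∪ (P ∪ R)) = {}
(S ∖ ((Q ∖ S) ∪ (P ∪ R)))' = {5,6,7,8,9,10,11,12,13}

{5,6,7,8,9,10,11,12,13}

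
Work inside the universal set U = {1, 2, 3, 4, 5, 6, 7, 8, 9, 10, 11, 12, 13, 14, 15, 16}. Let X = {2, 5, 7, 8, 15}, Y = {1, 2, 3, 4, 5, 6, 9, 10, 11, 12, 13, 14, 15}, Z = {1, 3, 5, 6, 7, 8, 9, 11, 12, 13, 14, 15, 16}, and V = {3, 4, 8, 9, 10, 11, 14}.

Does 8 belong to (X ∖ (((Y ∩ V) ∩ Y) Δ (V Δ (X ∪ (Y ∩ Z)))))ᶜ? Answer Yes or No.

No

8 ∉ Y and 8 ∈ V, so 8 ∉ Y ∩ V
8 ∉ (Y ∩ V) and 8 ∉ Y, so 8 ∉ (Y ∩ V) ∩ Y
8 ∉ Y and 8 ∈ Z, so 8 ∉ Y ∩ Z
8 ∈ X and 8 ∉ (Y ∩ Z), so 8 ∈ X ∪ (Y ∩ Z)
8 ∈ V and 8 ∈ (X ∪ (Y ∩ Z)), so 8 ∉ V Δ (X ∪ (Y ∩ Z))
8 ∉ ((Y ∩ V) ∩ Y) and 8 ∉ (V Δ (X ∪ (Y ∩ Z))), so 8 ∉ ((Y ∩ V) ∩ Y) Δ (V Δ (X ∪ (Y ∩ Z)))
8 ∈ X and 8 ∉ (((Y ∩ V) ∩ Y) Δ (V Δ (X ∪ (Y ∩ Z)))), so 8 ∈ X ∖ (((Y ∩ V) ∩ Y) Δ (V Δ (X ∪ (Y ∩ Z))))
8 ∉ (X ∖ (((Y ∩ V) ∩ Y) Δ (V Δ (X ∪ (Y ∩ Z)))))ᶜ since 8 ∈ (X ∖ (((Y ∩ V) ∩ Y) Δ (V Δ (X ∪ (Y ∩ Z)))))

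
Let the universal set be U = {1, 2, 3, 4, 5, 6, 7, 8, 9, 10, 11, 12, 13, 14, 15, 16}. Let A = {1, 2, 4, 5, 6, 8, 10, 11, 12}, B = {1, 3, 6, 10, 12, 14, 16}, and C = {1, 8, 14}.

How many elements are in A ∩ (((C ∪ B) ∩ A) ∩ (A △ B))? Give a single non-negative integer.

C ∪ B = {1, 3, 6, 8, 10, 12, 14, 16}
(C ∪ B) ∩ A = {1, 6, 8, 10, 12}
A △ B = {2, 3, 4, 5, 8, 11, 14, 16}
((C ∪ B) ∩ A) ∩ (A △ B) = {8}
A ∩ (((C ∪ B) ∩ A) ∩ (A △ B)) = {8}
|A ∩ (((C ∪ B) ∩ A) ∩ (A △ B))| = 1

1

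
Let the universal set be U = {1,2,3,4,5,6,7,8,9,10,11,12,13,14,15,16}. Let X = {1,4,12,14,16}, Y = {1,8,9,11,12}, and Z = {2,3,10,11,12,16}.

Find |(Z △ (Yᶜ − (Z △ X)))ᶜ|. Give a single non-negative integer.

Yᶜ = {2,3,4,5,6,7,10,13,14,15,16}
Z △ X = {1,2,3,4,10,11,14}
Yᶜ − (Z △ X) = {5,6,7,13,15,16}
Z △ (Yᶜ − (Z △ X)) = {2,3,5,6,7,10,11,12,13,15}
(Z △ (Yᶜ − (Z △ X)))ᶜ = {1,4,8,9,14,16}
|(Z △ (Yᶜ − (Z △ X)))ᶜ| = 6

6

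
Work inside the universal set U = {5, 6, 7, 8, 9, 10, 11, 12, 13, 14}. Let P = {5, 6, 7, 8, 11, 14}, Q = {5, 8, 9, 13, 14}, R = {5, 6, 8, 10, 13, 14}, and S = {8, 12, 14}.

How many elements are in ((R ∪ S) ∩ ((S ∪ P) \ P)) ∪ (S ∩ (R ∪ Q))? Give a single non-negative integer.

3

R ∪ S = {5, 6, 8, 10, 12, 13, 14}
S ∪ P = {5, 6, 7, 8, 11, 12, 14}
(S ∪ P) \ P = {12}
(R ∪ S) ∩ ((S ∪ P) \ P) = {12}
R ∪ Q = {5, 6, 8, 9, 10, 13, 14}
S ∩ (R ∪ Q) = {8, 14}
((R ∪ S) ∩ ((S ∪ P) \ P)) ∪ (S ∩ (R ∪ Q)) = {8, 12, 14}
|((R ∪ S) ∩ ((S ∪ P) \ P)) ∪ (S ∩ (R ∪ Q))| = 3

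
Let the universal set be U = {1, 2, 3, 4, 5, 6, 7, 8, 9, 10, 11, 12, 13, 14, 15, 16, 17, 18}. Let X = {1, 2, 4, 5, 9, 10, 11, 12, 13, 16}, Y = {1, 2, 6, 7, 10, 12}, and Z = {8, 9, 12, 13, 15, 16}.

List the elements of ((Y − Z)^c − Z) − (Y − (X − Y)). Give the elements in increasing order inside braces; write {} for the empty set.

{3, 4, 5, 11, 14, 17, 18}

Y − Z = {1, 2, 6, 7, 10}
(Y − Z)^c = {3, 4, 5, 8, 9, 11, 12, 13, 14, 15, 16, 17, 18}
(Y − Z)^c − Z = {3, 4, 5, 11, 14, 17, 18}
X − Y = {4, 5, 9, 11, 13, 16}
Y − (X − Y) = {1, 2, 6, 7, 10, 12}
((Y − Z)^c − Z) − (Y − (X − Y)) = {3, 4, 5, 11, 14, 17, 18}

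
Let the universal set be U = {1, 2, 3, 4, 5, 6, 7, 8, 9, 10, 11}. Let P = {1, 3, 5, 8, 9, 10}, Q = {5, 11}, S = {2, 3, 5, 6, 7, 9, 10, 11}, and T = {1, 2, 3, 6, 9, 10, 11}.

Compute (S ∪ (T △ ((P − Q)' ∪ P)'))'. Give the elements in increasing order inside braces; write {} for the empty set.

{4, 8}

P − Q = {1, 3, 8, 9, 10}
(P − Q)' = {2, 4, 5, 6, 7, 11}
(P − Q)' ∪ P = {1, 2, 3, 4, 5, 6, 7, 8, 9, 10, 11}
((P − Q)' ∪ P)' = {}
T △ ((P − Q)' ∪ P)' = {1, 2, 3, 6, 9, 10, 11}
S ∪ (T △ ((P − Q)' ∪ P)') = {1, 2, 3, 5, 6, 7, 9, 10, 11}
(S ∪ (T △ ((P − Q)' ∪ P)'))' = {4, 8}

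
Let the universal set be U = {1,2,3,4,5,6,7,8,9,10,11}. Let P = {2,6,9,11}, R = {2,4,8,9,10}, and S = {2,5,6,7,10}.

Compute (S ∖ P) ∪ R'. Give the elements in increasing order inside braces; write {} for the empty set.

S ∖ P = {5,7,10}
R' = {1,3,5,6,7,11}
(S ∖ P) ∪ R' = {1,3,5,6,7,10,11}

{1,3,5,6,7,10,11}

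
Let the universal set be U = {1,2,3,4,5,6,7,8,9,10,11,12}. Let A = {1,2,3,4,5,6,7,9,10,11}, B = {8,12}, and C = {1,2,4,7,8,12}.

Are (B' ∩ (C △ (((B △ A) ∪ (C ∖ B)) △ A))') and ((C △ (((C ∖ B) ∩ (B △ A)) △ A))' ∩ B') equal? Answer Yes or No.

B' = {1,2,3,4,5,6,7,9,10,11}
B △ A = {1,2,3,4,5,6,7,8,9,10,11,12}
C ∖ B = {1,2,4,7}
(B △ A) ∪ (C ∖ B) = {1,2,3,4,5,6,7,8,9,10,11,12}
((B △ A) ∪ (C ∖ B)) △ A = {8,12}
C △ (((B △ A) ∪ (C ∖ B)) △ A) = {1,2,4,7}
(C △ (((B △ A) ∪ (C ∖ B)) △ A))' = {3,5,6,8,9,10,11,12}
B' ∩ (C △ (((B △ A) ∪ (C ∖ B)) △ A))' = {3,5,6,9,10,11}
(C ∖ B) ∩ (B △ A) = {1,2,4,7}
((C ∖ B) ∩ (B △ A)) △ A = {3,5,6,9,10,11}
C △ (((C ∖ B) ∩ (B △ A)) △ A) = {1,2,3,4,5,6,7,8,9,10,11,12}
(C △ (((C ∖ B) ∩ (B △ A)) △ A))' = {}
(C △ (((C ∖ B) ∩ (B △ A)) △ A))' ∩ B' = {}
3 ∈ B' ∩ (C △ (((B △ A) ∪ (C ∖ B)) △ A))' but 3 ∉ (C △ (((C ∖ B) ∩ (B △ A)) △ A))' ∩ B', so they differ.

No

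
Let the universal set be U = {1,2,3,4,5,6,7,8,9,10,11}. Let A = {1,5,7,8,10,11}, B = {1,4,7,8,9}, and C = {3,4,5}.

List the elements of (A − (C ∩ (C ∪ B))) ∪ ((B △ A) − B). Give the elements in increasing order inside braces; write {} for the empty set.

C ∪ B = {1,3,4,5,7,8,9}
C ∩ (C ∪ B) = {3,4,5}
A − (C ∩ (C ∪ B)) = {1,7,8,10,11}
B △ A = {4,5,9,10,11}
(B △ A) − B = {5,10,11}
(A − (C ∩ (C ∪ B))) ∪ ((B △ A) − B) = {1,5,7,8,10,11}

{1,5,7,8,10,11}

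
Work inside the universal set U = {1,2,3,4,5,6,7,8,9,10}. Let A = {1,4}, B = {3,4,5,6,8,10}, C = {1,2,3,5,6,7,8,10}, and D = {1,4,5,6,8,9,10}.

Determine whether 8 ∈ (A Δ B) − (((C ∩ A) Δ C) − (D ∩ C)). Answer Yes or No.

Yes

8 ∉ A and 8 ∈ B, so 8 ∈ A Δ B
8 ∈ C and 8 ∉ A, so 8 ∉ C ∩ A
8 ∉ (C ∩ A) and 8 ∈ C, so 8 ∈ (C ∩ A) Δ C
8 ∈ D and 8 ∈ C, so 8 ∈ D ∩ C
8 ∈ ((C ∩ A) Δ C) and 8 ∈ (D ∩ C), so 8 ∉ ((C ∩ A) Δ C) − (D ∩ C)
8 ∈ (A Δ B) and 8 ∉ (((C ∩ A) Δ C) − (D ∩ C)), so 8 ∈ (A Δ B) − (((C ∩ A) Δ C) − (D ∩ C))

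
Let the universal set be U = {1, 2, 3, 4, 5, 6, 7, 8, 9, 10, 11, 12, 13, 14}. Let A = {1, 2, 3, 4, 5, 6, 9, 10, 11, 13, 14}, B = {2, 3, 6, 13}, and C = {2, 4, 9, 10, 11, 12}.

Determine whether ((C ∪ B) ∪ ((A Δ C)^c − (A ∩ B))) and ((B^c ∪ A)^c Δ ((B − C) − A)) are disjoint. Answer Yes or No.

Yes

C ∪ B = {2, 3, 4, 6, 9, 10, 11, 12, 13}
A Δ C = {1, 3, 5, 6, 12, 13, 14}
(A Δ C)^c = {2, 4, 7, 8, 9, 10, 11}
A ∩ B = {2, 3, 6, 13}
(A Δ C)^c − (A ∩ B) = {4, 7, 8, 9, 10, 11}
(C ∪ B) ∪ ((A Δ C)^c − (A ∩ B)) = {2, 3, 4, 6, 7, 8, 9, 10, 11, 12, 13}
B^c = {1, 4, 5, 7, 8, 9, 10, 11, 12, 14}
B^c ∪ A = {1, 2, 3, 4, 5, 6, 7, 8, 9, 10, 11, 12, 13, 14}
(B^c ∪ A)^c = {}
B − C = {3, 6, 13}
(B − C) − A = {}
(B^c ∪ A)^c Δ ((B − C) − A) = {}
{2, 3, 4, 6, 7, 8, 9, 10, 11, 12, 13} and {} share no elements.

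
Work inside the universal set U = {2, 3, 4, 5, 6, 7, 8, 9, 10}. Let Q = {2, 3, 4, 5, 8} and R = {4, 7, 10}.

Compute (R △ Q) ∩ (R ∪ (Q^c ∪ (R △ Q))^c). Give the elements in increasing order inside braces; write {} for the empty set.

R △ Q = {2, 3, 5, 7, 8, 10}
Q^c = {6, 7, 9, 10}
Q^c ∪ (R △ Q) = {2, 3, 5, 6, 7, 8, 9, 10}
(Q^c ∪ (R △ Q))^c = {4}
R ∪ (Q^c ∪ (R △ Q))^c = {4, 7, 10}
(R △ Q) ∩ (R ∪ (Q^c ∪ (R △ Q))^c) = {7, 10}

{7, 10}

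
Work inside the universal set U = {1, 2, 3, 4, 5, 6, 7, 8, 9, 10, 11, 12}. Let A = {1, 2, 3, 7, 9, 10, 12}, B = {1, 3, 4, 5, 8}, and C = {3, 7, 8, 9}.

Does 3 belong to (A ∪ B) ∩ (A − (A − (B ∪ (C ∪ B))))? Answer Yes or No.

Yes

3 ∈ A and 3 ∈ B, so 3 ∈ A ∪ B
3 ∈ C and 3 ∈ B, so 3 ∈ C ∪ B
3 ∈ B and 3 ∈ (C ∪ B), so 3 ∈ B ∪ (C ∪ B)
3 ∈ A and 3 ∈ (B ∪ (C ∪ B)), so 3 ∉ A − (B ∪ (C ∪ B))
3 ∈ A and 3 ∉ (A − (B ∪ (C ∪ B))), so 3 ∈ A − (A − (B ∪ (C ∪ B)))
3 ∈ (A ∪ B) and 3 ∈ (A − (A − (B ∪ (C ∪ B)))), so 3 ∈ (A ∪ B) ∩ (A − (A − (B ∪ (C ∪ B))))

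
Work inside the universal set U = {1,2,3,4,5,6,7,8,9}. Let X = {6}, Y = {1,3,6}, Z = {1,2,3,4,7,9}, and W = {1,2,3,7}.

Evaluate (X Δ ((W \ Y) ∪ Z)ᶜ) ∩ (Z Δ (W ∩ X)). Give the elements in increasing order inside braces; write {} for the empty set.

W \ Y = {2,7}
(W \ Y) ∪ Z = {1,2,3,4,7,9}
((W \ Y) ∪ Z)ᶜ = {5,6,8}
X Δ ((W \ Y) ∪ Z)ᶜ = {5,8}
W ∩ X = {}
Z Δ (W ∩ X) = {1,2,3,4,7,9}
(X Δ ((W \ Y) ∪ Z)ᶜ) ∩ (Z Δ (W ∩ X)) = {}

{}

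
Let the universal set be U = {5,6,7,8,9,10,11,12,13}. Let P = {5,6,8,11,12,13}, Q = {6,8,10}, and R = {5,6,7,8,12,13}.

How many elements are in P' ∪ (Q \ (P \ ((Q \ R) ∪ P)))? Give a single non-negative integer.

P' = {7,9,10}
Q \ R = {10}
(Q \ R) ∪ P = {5,6,8,10,11,12,13}
P \ ((Q \ R) ∪ P) = {}
Q \ (P \ ((Q \ R) ∪ P)) = {6,8,10}
P' ∪ (Q \ (P \ ((Q \ R) ∪ P))) = {6,7,8,9,10}
|P' ∪ (Q \ (P \ ((Q \ R) ∪ P)))| = 5

5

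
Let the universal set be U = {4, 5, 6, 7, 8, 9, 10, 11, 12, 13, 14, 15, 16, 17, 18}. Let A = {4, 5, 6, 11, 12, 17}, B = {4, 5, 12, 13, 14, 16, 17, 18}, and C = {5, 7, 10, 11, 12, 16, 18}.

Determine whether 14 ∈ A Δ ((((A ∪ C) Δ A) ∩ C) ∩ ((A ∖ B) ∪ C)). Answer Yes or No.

No

14 ∉ A and 14 ∉ C, so 14 ∉ A ∪ C
14 ∉ (A ∪ C) and 14 ∉ A, so 14 ∉ (A ∪ C) Δ A
14 ∉ ((A ∪ C) Δ A) and 14 ∉ C, so 14 ∉ ((A ∪ C) Δ A) ∩ C
14 ∉ A and 14 ∈ B, so 14 ∉ A ∖ B
14 ∉ (A ∖ B) and 14 ∉ C, so 14 ∉ (A ∖ B) ∪ C
14 ∉ (((A ∪ C) Δ A) ∩ C) and 14 ∉ ((A ∖ B) ∪ C), so 14 ∉ (((A ∪ C) Δ A) ∩ C) ∩ ((A ∖ B) ∪ C)
14 ∉ A and 14 ∉ ((((A ∪ C) Δ A) ∩ C) ∩ ((A ∖ B) ∪ C)), so 14 ∉ A Δ ((((A ∪ C) Δ A) ∩ C) ∩ ((A ∖ B) ∪ C))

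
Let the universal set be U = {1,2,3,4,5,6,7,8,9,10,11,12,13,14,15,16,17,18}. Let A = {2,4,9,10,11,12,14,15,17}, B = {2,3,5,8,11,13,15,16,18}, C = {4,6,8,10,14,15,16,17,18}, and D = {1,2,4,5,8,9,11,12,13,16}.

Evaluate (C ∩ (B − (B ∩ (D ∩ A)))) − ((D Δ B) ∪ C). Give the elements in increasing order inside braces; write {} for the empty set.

{}

D ∩ A = {2,4,9,11,12}
B ∩ (D ∩ A) = {2,11}
B − (B ∩ (D ∩ A)) = {3,5,8,13,15,16,18}
C ∩ (B − (B ∩ (D ∩ A))) = {8,15,16,18}
D Δ B = {1,3,4,9,12,15,18}
(D Δ B) ∪ C = {1,3,4,6,8,9,10,12,14,15,16,17,18}
(C ∩ (B − (B ∩ (D ∩ A)))) − ((D Δ B) ∪ C) = {}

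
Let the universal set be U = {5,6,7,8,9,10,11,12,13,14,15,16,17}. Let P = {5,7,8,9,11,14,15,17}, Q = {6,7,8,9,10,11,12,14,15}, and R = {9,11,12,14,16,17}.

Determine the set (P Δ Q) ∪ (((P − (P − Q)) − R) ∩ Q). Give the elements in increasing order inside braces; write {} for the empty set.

{5,6,7,8,10,12,15,17}

P Δ Q = {5,6,10,12,17}
P − Q = {5,17}
P − (P − Q) = {7,8,9,11,14,15}
(P − (P − Q)) − R = {7,8,15}
((P − (P − Q)) − R) ∩ Q = {7,8,15}
(P Δ Q) ∪ (((P − (P − Q)) − R) ∩ Q) = {5,6,7,8,10,12,15,17}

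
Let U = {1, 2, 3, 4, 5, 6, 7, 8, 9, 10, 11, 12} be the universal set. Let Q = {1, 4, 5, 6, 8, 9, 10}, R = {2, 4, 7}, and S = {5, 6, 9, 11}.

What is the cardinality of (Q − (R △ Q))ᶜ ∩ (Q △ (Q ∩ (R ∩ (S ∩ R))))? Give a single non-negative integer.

6

R △ Q = {1, 2, 5, 6, 7, 8, 9, 10}
Q − (R △ Q) = {4}
(Q − (R △ Q))ᶜ = {1, 2, 3, 5, 6, 7, 8, 9, 10, 11, 12}
S ∩ R = {}
R ∩ (S ∩ R) = {}
Q ∩ (R ∩ (S ∩ R)) = {}
Q △ (Q ∩ (R ∩ (S ∩ R))) = {1, 4, 5, 6, 8, 9, 10}
(Q − (R △ Q))ᶜ ∩ (Q △ (Q ∩ (R ∩ (S ∩ R)))) = {1, 5, 6, 8, 9, 10}
|(Q − (R △ Q))ᶜ ∩ (Q △ (Q ∩ (R ∩ (S ∩ R))))| = 6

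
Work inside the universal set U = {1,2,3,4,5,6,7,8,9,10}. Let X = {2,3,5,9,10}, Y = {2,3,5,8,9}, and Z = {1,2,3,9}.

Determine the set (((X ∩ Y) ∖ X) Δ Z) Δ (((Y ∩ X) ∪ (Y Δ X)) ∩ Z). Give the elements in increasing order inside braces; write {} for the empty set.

{1}

X ∩ Y = {2,3,5,9}
(X ∩ Y) ∖ X = {}
((X ∩ Y) ∖ X) Δ Z = {1,2,3,9}
Y ∩ X = {2,3,5,9}
Y Δ X = {8,10}
(Y ∩ X) ∪ (Y Δ X) = {2,3,5,8,9,10}
((Y ∩ X) ∪ (Y Δ X)) ∩ Z = {2,3,9}
(((X ∩ Y) ∖ X) Δ Z) Δ (((Y ∩ X) ∪ (Y Δ X)) ∩ Z) = {1}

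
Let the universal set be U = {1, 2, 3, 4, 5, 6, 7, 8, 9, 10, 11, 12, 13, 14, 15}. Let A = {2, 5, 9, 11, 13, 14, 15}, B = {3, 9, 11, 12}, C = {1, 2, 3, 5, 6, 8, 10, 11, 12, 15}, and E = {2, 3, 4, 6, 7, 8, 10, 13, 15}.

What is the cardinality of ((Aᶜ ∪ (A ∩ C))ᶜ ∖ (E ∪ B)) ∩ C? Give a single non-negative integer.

0

Aᶜ = {1, 3, 4, 6, 7, 8, 10, 12}
A ∩ C = {2, 5, 11, 15}
Aᶜ ∪ (A ∩ C) = {1, 2, 3, 4, 5, 6, 7, 8, 10, 11, 12, 15}
(Aᶜ ∪ (A ∩ C))ᶜ = {9, 13, 14}
E ∪ B = {2, 3, 4, 6, 7, 8, 9, 10, 11, 12, 13, 15}
(Aᶜ ∪ (A ∩ C))ᶜ ∖ (E ∪ B) = {14}
((Aᶜ ∪ (A ∩ C))ᶜ ∖ (E ∪ B)) ∩ C = {}
|((Aᶜ ∪ (A ∩ C))ᶜ ∖ (E ∪ B)) ∩ C| = 0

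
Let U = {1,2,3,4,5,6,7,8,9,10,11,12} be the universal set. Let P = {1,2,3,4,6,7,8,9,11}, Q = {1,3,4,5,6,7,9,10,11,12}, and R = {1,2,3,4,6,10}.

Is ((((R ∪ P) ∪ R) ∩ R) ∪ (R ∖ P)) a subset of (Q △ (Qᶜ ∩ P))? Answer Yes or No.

R ∪ P = {1,2,3,4,6,7,8,9,10,11}
(R ∪ P) ∪ R = {1,2,3,4,6,7,8,9,10,11}
((R ∪ P) ∪ R) ∩ R = {1,2,3,4,6,10}
R ∖ P = {10}
(((R ∪ P) ∪ R) ∩ R) ∪ (R ∖ P) = {1,2,3,4,6,10}
Qᶜ = {2,8}
Qᶜ ∩ P = {2,8}
Q △ (Qᶜ ∩ P) = {1,2,3,4,5,6,7,8,9,10,11,12}
Every element of {1,2,3,4,6,10} is in {1,2,3,4,5,6,7,8,9,10,11,12}, so (((R ∪ P) ∪ R) ∩ R) ∪ (R ∖ P) ⊆ Q △ (Qᶜ ∩ P).

Yes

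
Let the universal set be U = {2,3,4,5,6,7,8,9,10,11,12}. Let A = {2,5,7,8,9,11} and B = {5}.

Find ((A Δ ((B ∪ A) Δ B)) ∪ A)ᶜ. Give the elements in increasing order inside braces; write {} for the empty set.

B ∪ A = {2,5,7,8,9,11}
(B ∪ A) Δ B = {2,7,8,9,11}
A Δ ((B ∪ A) Δ B) = {5}
(A Δ ((B ∪ A) Δ B)) ∪ A = {2,5,7,8,9,11}
((A Δ ((B ∪ A) Δ B)) ∪ A)ᶜ = {3,4,6,10,12}

{3,4,6,10,12}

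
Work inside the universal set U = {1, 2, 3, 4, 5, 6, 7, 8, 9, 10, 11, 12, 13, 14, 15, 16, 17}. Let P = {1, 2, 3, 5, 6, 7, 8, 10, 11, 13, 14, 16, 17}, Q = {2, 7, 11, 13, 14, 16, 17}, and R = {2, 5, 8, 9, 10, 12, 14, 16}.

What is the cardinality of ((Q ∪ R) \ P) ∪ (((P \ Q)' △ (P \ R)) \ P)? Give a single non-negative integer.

4

Q ∪ R = {2, 5, 7, 8, 9, 10, 11, 12, 13, 14, 16, 17}
(Q ∪ R) \ P = {9, 12}
P \ Q = {1, 3, 5, 6, 8, 10}
(P \ Q)' = {2, 4, 7, 9, 11, 12, 13, 14, 15, 16, 17}
P \ R = {1, 3, 6, 7, 11, 13, 17}
(P \ Q)' △ (P \ R) = {1, 2, 3, 4, 6, 9, 12, 14, 15, 16}
((P \ Q)' △ (P \ R)) \ P = {4, 9, 12, 15}
((Q ∪ R) \ P) ∪ (((P \ Q)' △ (P \ R)) \ P) = {4, 9, 12, 15}
|((Q ∪ R) \ P) ∪ (((P \ Q)' △ (P \ R)) \ P)| = 4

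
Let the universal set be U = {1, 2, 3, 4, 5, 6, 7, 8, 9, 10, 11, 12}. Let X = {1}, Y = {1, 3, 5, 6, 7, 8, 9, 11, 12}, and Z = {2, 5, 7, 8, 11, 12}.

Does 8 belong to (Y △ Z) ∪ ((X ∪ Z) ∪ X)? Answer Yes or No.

8 ∈ Y and 8 ∈ Z, so 8 ∉ Y △ Z
8 ∉ X and 8 ∈ Z, so 8 ∈ X ∪ Z
8 ∈ (X ∪ Z) and 8 ∉ X, so 8 ∈ (X ∪ Z) ∪ X
8 ∉ (Y △ Z) and 8 ∈ ((X ∪ Z) ∪ X), so 8 ∈ (Y △ Z) ∪ ((X ∪ Z) ∪ X)

Yes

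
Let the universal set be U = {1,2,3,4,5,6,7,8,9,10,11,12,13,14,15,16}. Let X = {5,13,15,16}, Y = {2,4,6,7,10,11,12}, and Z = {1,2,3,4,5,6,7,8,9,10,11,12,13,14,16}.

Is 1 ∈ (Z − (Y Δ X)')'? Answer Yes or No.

1 ∉ Y and 1 ∉ X, so 1 ∉ Y Δ X
1 ∈ (Y Δ X)' since 1 ∉ (Y Δ X)
1 ∈ Z and 1 ∈ (Y Δ X)', so 1 ∉ Z − (Y Δ X)'
1 ∈ (Z − (Y Δ X)')' since 1 ∉ (Z − (Y Δ X)')

Yes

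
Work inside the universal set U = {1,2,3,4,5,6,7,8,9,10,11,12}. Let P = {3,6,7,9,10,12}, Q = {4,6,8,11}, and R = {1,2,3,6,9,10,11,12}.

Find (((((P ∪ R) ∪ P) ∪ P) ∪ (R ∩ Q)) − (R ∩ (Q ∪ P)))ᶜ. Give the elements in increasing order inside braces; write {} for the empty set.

{3,4,5,6,8,9,10,11,12}

P ∪ R = {1,2,3,6,7,9,10,11,12}
(P ∪ R) ∪ P = {1,2,3,6,7,9,10,11,12}
((P ∪ R) ∪ P) ∪ P = {1,2,3,6,7,9,10,11,12}
R ∩ Q = {6,11}
(((P ∪ R) ∪ P) ∪ P) ∪ (R ∩ Q) = {1,2,3,6,7,9,10,11,12}
Q ∪ P = {3,4,6,7,8,9,10,11,12}
R ∩ (Q ∪ P) = {3,6,9,10,11,12}
((((P ∪ R) ∪ P) ∪ P) ∪ (R ∩ Q)) − (R ∩ (Q ∪ P)) = {1,2,7}
(((((P ∪ R) ∪ P) ∪ P) ∪ (R ∩ Q)) − (R ∩ (Q ∪ P)))ᶜ = {3,4,5,6,8,9,10,11,12}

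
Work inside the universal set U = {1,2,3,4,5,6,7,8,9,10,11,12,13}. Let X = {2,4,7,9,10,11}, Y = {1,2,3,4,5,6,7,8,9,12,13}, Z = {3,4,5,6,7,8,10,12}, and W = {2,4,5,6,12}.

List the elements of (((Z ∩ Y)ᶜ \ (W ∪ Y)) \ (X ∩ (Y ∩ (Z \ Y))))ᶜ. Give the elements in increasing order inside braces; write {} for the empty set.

{1,2,3,4,5,6,7,8,9,12,13}

Z ∩ Y = {3,4,5,6,7,8,12}
(Z ∩ Y)ᶜ = {1,2,9,10,11,13}
W ∪ Y = {1,2,3,4,5,6,7,8,9,12,13}
(Z ∩ Y)ᶜ \ (W ∪ Y) = {10,11}
Z \ Y = {10}
Y ∩ (Z \ Y) = {}
X ∩ (Y ∩ (Z \ Y)) = {}
((Z ∩ Y)ᶜ \ (W ∪ Y)) \ (X ∩ (Y ∩ (Z \ Y))) = {10,11}
(((Z ∩ Y)ᶜ \ (W ∪ Y)) \ (X ∩ (Y ∩ (Z \ Y))))ᶜ = {1,2,3,4,5,6,7,8,9,12,13}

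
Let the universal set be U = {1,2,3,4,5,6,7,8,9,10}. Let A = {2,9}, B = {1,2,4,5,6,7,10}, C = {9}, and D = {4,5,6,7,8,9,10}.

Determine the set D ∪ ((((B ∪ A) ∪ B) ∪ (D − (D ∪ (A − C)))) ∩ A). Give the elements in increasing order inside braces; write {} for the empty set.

B ∪ A = {1,2,4,5,6,7,9,10}
(B ∪ A) ∪ B = {1,2,4,5,6,7,9,10}
A − C = {2}
D ∪ (A − C) = {2,4,5,6,7,8,9,10}
D − (D ∪ (A − C)) = {}
((B ∪ A) ∪ B) ∪ (D − (D ∪ (A − C))) = {1,2,4,5,6,7,9,10}
(((B ∪ A) ∪ B) ∪ (D − (D ∪ (A − C)))) ∩ A = {2,9}
D ∪ ((((B ∪ A) ∪ B) ∪ (D − (D ∪ (A − C)))) ∩ A) = {2,4,5,6,7,8,9,10}

{2,4,5,6,7,8,9,10}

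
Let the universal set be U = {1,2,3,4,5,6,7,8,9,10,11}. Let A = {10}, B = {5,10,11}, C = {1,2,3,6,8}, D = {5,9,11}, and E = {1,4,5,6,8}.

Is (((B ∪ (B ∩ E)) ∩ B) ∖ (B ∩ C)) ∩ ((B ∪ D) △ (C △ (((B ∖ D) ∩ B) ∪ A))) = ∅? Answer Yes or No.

B ∩ E = {5}
B ∪ (B ∩ E) = {5,10,11}
(B ∪ (B ∩ E)) ∩ B = {5,10,11}
B ∩ C = {}
((B ∪ (B ∩ E)) ∩ B) ∖ (B ∩ C) = {5,10,11}
B ∪ D = {5,9,10,11}
B ∖ D = {10}
(B ∖ D) ∩ B = {10}
((B ∖ D) ∩ B) ∪ A = {10}
C △ (((B ∖ D) ∩ B) ∪ A) = {1,2,3,6,8,10}
(B ∪ D) △ (C △ (((B ∖ D) ∩ B) ∪ A)) = {1,2,3,5,6,8,9,11}
5 lies in both, so they are not disjoint.

No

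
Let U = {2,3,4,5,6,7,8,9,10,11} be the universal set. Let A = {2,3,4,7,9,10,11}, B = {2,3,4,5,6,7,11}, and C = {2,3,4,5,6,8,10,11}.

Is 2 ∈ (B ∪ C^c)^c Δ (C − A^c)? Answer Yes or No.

2 ∈ C, so 2 ∉ C^c
2 ∈ B and 2 ∉ C^c, so 2 ∈ B ∪ C^c
2 ∉ (B ∪ C^c)^c since 2 ∈ (B ∪ C^c)
2 ∈ A, so 2 ∉ A^c
2 ∈ C and 2 ∉ A^c, so 2 ∈ C − A^c
2 ∉ (B ∪ C^c)^c and 2 ∈ (C − A^c), so 2 ∈ (B ∪ C^c)^c Δ (C − A^c)

Yes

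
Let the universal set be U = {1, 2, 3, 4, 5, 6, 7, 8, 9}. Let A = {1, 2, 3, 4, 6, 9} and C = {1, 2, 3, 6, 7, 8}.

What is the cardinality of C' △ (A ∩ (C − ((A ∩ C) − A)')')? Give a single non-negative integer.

5

C' = {4, 5, 9}
A ∩ C = {1, 2, 3, 6}
(A ∩ C) − A = {}
((A ∩ C) − A)' = {1, 2, 3, 4, 5, 6, 7, 8, 9}
C − ((A ∩ C) − A)' = {}
(C − ((A ∩ C) − A)')' = {1, 2, 3, 4, 5, 6, 7, 8, 9}
A ∩ (C − ((A ∩ C) − A)')' = {1, 2, 3, 4, 6, 9}
C' △ (A ∩ (C − ((A ∩ C) − A)')') = {1, 2, 3, 5, 6}
|C' △ (A ∩ (C − ((A ∩ C) − A)')')| = 5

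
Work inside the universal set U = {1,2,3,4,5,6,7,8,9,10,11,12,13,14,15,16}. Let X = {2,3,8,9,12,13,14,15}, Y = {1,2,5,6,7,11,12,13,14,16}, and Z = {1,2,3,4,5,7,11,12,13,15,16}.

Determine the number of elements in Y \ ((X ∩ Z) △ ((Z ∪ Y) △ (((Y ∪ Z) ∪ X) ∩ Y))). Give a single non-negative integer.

7

X ∩ Z = {2,3,12,13,15}
Z ∪ Y = {1,2,3,4,5,6,7,11,12,13,14,15,16}
Y ∪ Z = {1,2,3,4,5,6,7,11,12,13,14,15,16}
(Y ∪ Z) ∪ X = {1,2,3,4,5,6,7,8,9,11,12,13,14,15,16}
((Y ∪ Z) ∪ X) ∩ Y = {1,2,5,6,7,11,12,13,14,16}
(Z ∪ Y) △ (((Y ∪ Z) ∪ X) ∩ Y) = {3,4,15}
(X ∩ Z) △ ((Z ∪ Y) △ (((Y ∪ Z) ∪ X) ∩ Y)) = {2,4,12,13}
Y \ ((X ∩ Z) △ ((Z ∪ Y) △ (((Y ∪ Z) ∪ X) ∩ Y))) = {1,5,6,7,11,14,16}
|Y \ ((X ∩ Z) △ ((Z ∪ Y) △ (((Y ∪ Z) ∪ X) ∩ Y)))| = 7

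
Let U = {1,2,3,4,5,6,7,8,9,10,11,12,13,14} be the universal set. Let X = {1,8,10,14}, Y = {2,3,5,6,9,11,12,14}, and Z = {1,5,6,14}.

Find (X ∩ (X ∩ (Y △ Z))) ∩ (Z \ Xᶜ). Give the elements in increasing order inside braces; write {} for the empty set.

Y △ Z = {1,2,3,9,11,12}
X ∩ (Y △ Z) = {1}
X ∩ (X ∩ (Y △ Z)) = {1}
Xᶜ = {2,3,4,5,6,7,9,11,12,13}
Z \ Xᶜ = {1,14}
(X ∩ (X ∩ (Y △ Z))) ∩ (Z \ Xᶜ) = {1}

{1}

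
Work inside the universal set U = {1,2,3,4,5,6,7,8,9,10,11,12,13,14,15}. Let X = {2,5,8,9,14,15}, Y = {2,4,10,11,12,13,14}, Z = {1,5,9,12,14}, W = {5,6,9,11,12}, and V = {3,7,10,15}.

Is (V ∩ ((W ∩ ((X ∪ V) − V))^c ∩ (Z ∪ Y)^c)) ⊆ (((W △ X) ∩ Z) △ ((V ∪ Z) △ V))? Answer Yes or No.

No

X ∪ V = {2,3,5,7,8,9,10,14,15}
(X ∪ V) − V = {2,5,8,9,14}
W ∩ ((X ∪ V) − V) = {5,9}
(W ∩ ((X ∪ V) − V))^c = {1,2,3,4,6,7,8,10,11,12,13,14,15}
Z ∪ Y = {1,2,4,5,9,10,11,12,13,14}
(Z ∪ Y)^c = {3,6,7,8,15}
(W ∩ ((X ∪ V) − V))^c ∩ (Z ∪ Y)^c = {3,6,7,8,15}
V ∩ ((W ∩ ((X ∪ V) − V))^c ∩ (Z ∪ Y)^c) = {3,7,15}
W △ X = {2,6,8,11,12,14,15}
(W △ X) ∩ Z = {12,14}
V ∪ Z = {1,3,5,7,9,10,12,14,15}
(V ∪ Z) △ V = {1,5,9,12,14}
((W △ X) ∩ Z) △ ((V ∪ Z) △ V) = {1,5,9}
3 ∈ V ∩ ((W ∩ ((X ∪ V) − V))^c ∩ (Z ∪ Y)^c) but 3 ∉ ((W △ X) ∩ Z) △ ((V ∪ Z) △ V), so the inclusion fails.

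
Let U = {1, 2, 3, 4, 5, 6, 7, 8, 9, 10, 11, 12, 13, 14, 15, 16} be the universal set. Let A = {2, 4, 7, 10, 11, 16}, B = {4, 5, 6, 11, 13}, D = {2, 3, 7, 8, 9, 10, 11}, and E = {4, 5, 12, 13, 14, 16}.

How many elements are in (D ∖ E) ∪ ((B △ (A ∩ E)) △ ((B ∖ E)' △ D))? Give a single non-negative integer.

D ∖ E = {2, 3, 7, 8, 9, 10, 11}
A ∩ E = {4, 16}
B △ (A ∩ E) = {5, 6, 11, 13, 16}
B ∖ E = {6, 11}
(B ∖ E)' = {1, 2, 3, 4, 5, 7, 8, 9, 10, 12, 13, 14, 15, 16}
(B ∖ E)' △ D = {1, 4, 5, 11, 12, 13, 14, 15, 16}
(B △ (A ∩ E)) △ ((B ∖ E)' △ D) = {1, 4, 6, 12, 14, 15}
(D ∖ E) ∪ ((B △ (A ∩ E)) △ ((B ∖ E)' △ D)) = {1, 2, 3, 4, 6, 7, 8, 9, 10, 11, 12, 14, 15}
|(D ∖ E) ∪ ((B △ (A ∩ E)) △ ((B ∖ E)' △ D))| = 13

13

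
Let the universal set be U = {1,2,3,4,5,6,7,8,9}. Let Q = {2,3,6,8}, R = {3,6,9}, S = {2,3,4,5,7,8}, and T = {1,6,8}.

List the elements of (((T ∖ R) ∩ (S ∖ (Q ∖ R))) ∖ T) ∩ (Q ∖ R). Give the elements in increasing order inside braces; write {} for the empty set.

T ∖ R = {1,8}
Q ∖ R = {2,8}
S ∖ (Q ∖ R) = {3,4,5,7}
(T ∖ R) ∩ (S ∖ (Q ∖ R)) = {}
((T ∖ R) ∩ (S ∖ (Q ∖ R))) ∖ T = {}
(((T ∖ R) ∩ (S ∖ (Q ∖ R))) ∖ T) ∩ (Q ∖ R) = {}

{}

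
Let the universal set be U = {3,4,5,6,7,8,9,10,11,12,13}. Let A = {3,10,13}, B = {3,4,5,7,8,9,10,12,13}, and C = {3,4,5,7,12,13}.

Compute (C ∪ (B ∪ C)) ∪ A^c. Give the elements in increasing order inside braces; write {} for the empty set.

{3,4,5,6,7,8,9,10,11,12,13}

B ∪ C = {3,4,5,7,8,9,10,12,13}
C ∪ (B ∪ C) = {3,4,5,7,8,9,10,12,13}
A^c = {4,5,6,7,8,9,11,12}
(C ∪ (B ∪ C)) ∪ A^c = {3,4,5,6,7,8,9,10,11,12,13}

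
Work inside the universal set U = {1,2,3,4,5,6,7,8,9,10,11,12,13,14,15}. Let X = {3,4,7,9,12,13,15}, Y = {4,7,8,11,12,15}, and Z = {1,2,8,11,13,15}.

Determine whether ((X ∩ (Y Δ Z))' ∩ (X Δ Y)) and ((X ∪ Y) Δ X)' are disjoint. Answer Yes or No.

No

Y Δ Z = {1,2,4,7,12,13}
X ∩ (Y Δ Z) = {4,7,12,13}
(X ∩ (Y Δ Z))' = {1,2,3,5,6,8,9,10,11,14,15}
X Δ Y = {3,8,9,11,13}
(X ∩ (Y Δ Z))' ∩ (X Δ Y) = {3,8,9,11}
X ∪ Y = {3,4,7,8,9,11,12,13,15}
(X ∪ Y) Δ X = {8,11}
((X ∪ Y) Δ X)' = {1,2,3,4,5,6,7,9,10,12,13,14,15}
3 lies in both, so they are not disjoint.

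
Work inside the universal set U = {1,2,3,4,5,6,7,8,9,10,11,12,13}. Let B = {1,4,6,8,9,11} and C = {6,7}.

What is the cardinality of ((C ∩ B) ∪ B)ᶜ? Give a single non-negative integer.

C ∩ B = {6}
(C ∩ B) ∪ B = {1,4,6,8,9,11}
((C ∩ B) ∪ B)ᶜ = {2,3,5,7,10,12,13}
|((C ∩ B) ∪ B)ᶜ| = 7

7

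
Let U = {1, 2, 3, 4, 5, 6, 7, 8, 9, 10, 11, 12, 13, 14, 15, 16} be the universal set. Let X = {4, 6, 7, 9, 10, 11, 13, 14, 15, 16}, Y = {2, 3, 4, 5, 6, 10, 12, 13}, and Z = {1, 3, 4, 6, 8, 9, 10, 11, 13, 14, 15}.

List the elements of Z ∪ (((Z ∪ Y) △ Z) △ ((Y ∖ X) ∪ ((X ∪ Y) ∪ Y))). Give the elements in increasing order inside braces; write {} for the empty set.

Z ∪ Y = {1, 2, 3, 4, 5, 6, 8, 9, 10, 11, 12, 13, 14, 15}
(Z ∪ Y) △ Z = {2, 5, 12}
Y ∖ X = {2, 3, 5, 12}
X ∪ Y = {2, 3, 4, 5, 6, 7, 9, 10, 11, 12, 13, 14, 15, 16}
(X ∪ Y) ∪ Y = {2, 3, 4, 5, 6, 7, 9, 10, 11, 12, 13, 14, 15, 16}
(Y ∖ X) ∪ ((X ∪ Y) ∪ Y) = {2, 3, 4, 5, 6, 7, 9, 10, 11, 12, 13, 14, 15, 16}
((Z ∪ Y) △ Z) △ ((Y ∖ X) ∪ ((X ∪ Y) ∪ Y)) = {3, 4, 6, 7, 9, 10, 11, 13, 14, 15, 16}
Z ∪ (((Z ∪ Y) △ Z) △ ((Y ∖ X) ∪ ((X ∪ Y) ∪ Y))) = {1, 3, 4, 6, 7, 8, 9, 10, 11, 13, 14, 15, 16}

{1, 3, 4, 6, 7, 8, 9, 10, 11, 13, 14, 15, 16}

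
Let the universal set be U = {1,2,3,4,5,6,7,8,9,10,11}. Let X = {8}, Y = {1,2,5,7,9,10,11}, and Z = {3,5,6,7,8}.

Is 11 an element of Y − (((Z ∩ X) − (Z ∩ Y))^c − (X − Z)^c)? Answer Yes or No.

Yes

11 ∉ Z and 11 ∉ X, so 11 ∉ Z ∩ X
11 ∉ Z and 11 ∈ Y, so 11 ∉ Z ∩ Y
11 ∉ (Z ∩ X) and 11 ∉ (Z ∩ Y), so 11 ∉ (Z ∩ X) − (Z ∩ Y)
11 ∈ ((Z ∩ X) − (Z ∩ Y))^c since 11 ∉ ((Z ∩ X) − (Z ∩ Y))
11 ∉ X and 11 ∉ Z, so 11 ∉ X − Z
11 ∈ (X − Z)^c since 11 ∉ (X − Z)
11 ∈ ((Z ∩ X) − (Z ∩ Y))^c and 11 ∈ (X − Z)^c, so 11 ∉ ((Z ∩ X) − (Z ∩ Y))^c − (X − Z)^c
11 ∈ Y and 11 ∉ (((Z ∩ X) − (Z ∩ Y))^c − (X − Z)^c), so 11 ∈ Y − (((Z ∩ X) − (Z ∩ Y))^c − (X − Z)^c)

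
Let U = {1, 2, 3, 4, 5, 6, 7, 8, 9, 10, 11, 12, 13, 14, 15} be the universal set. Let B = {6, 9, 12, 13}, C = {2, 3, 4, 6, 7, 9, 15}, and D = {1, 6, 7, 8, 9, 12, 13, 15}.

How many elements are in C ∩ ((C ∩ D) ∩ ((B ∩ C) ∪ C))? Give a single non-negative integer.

C ∩ D = {6, 7, 9, 15}
B ∩ C = {6, 9}
(B ∩ C) ∪ C = {2, 3, 4, 6, 7, 9, 15}
(C ∩ D) ∩ ((B ∩ C) ∪ C) = {6, 7, 9, 15}
C ∩ ((C ∩ D) ∩ ((B ∩ C) ∪ C)) = {6, 7, 9, 15}
|C ∩ ((C ∩ D) ∩ ((B ∩ C) ∪ C))| = 4

4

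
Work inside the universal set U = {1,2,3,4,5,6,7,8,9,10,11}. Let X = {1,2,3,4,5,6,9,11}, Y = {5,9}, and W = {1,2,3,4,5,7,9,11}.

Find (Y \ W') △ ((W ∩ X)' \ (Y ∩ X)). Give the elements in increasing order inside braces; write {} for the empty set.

W' = {6,8,10}
Y \ W' = {5,9}
W ∩ X = {1,2,3,4,5,9,11}
(W ∩ X)' = {6,7,8,10}
Y ∩ X = {5,9}
(W ∩ X)' \ (Y ∩ X) = {6,7,8,10}
(Y \ W') △ ((W ∩ X)' \ (Y ∩ X)) = {5,6,7,8,9,10}

{5,6,7,8,9,10}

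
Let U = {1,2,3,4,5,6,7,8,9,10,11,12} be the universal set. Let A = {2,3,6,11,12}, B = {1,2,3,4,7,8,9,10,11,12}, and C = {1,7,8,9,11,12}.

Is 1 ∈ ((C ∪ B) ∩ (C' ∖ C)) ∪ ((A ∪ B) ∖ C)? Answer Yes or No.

1 ∈ C and 1 ∈ B, so 1 ∈ C ∪ B
1 ∈ C, so 1 ∉ C'
1 ∉ C' and 1 ∈ C, so 1 ∉ C' ∖ C
1 ∈ (C ∪ B) and 1 ∉ (C' ∖ C), so 1 ∉ (C ∪ B) ∩ (C' ∖ C)
1 ∉ A and 1 ∈ B, so 1 ∈ A ∪ B
1 ∈ (A ∪ B) and 1 ∈ C, so 1 ∉ (A ∪ B) ∖ C
1 ∉ ((C ∪ B) ∩ (C' ∖ C)) and 1 ∉ ((A ∪ B) ∖ C), so 1 ∉ ((C ∪ B) ∩ (C' ∖ C)) ∪ ((A ∪ B) ∖ C)

No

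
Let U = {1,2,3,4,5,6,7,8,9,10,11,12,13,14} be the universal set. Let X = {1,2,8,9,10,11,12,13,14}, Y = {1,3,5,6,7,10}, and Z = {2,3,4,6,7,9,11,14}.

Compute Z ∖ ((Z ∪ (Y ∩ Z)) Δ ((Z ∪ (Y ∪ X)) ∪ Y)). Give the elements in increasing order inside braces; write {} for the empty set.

{2,3,4,6,7,9,11,14}

Y ∩ Z = {3,6,7}
Z ∪ (Y ∩ Z) = {2,3,4,6,7,9,11,14}
Y ∪ X = {1,2,3,5,6,7,8,9,10,11,12,13,14}
Z ∪ (Y ∪ X) = {1,2,3,4,5,6,7,8,9,10,11,12,13,14}
(Z ∪ (Y ∪ X)) ∪ Y = {1,2,3,4,5,6,7,8,9,10,11,12,13,14}
(Z ∪ (Y ∩ Z)) Δ ((Z ∪ (Y ∪ X)) ∪ Y) = {1,5,8,10,12,13}
Z ∖ ((Z ∪ (Y ∩ Z)) Δ ((Z ∪ (Y ∪ X)) ∪ Y)) = {2,3,4,6,7,9,11,14}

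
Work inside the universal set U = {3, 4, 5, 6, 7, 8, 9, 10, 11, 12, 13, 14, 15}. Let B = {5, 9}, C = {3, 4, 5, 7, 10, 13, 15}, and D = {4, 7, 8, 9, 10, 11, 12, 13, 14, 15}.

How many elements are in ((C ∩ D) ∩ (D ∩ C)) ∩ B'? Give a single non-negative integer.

C ∩ D = {4, 7, 10, 13, 15}
D ∩ C = {4, 7, 10, 13, 15}
(C ∩ D) ∩ (D ∩ C) = {4, 7, 10, 13, 15}
B' = {3, 4, 6, 7, 8, 10, 11, 12, 13, 14, 15}
((C ∩ D) ∩ (D ∩ C)) ∩ B' = {4, 7, 10, 13, 15}
|((C ∩ D) ∩ (D ∩ C)) ∩ B'| = 5

5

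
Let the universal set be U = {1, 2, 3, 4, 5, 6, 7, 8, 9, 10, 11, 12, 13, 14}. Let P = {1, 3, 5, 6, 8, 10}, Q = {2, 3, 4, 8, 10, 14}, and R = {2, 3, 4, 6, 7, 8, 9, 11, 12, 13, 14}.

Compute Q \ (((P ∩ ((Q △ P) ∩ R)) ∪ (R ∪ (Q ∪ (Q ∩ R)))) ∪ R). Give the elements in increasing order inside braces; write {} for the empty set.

{}

Q △ P = {1, 2, 4, 5, 6, 14}
(Q △ P) ∩ R = {2, 4, 6, 14}
P ∩ ((Q △ P) ∩ R) = {6}
Q ∩ R = {2, 3, 4, 8, 14}
Q ∪ (Q ∩ R) = {2, 3, 4, 8, 10, 14}
R ∪ (Q ∪ (Q ∩ R)) = {2, 3, 4, 6, 7, 8, 9, 10, 11, 12, 13, 14}
(P ∩ ((Q △ P) ∩ R)) ∪ (R ∪ (Q ∪ (Q ∩ R))) = {2, 3, 4, 6, 7, 8, 9, 10, 11, 12, 13, 14}
((P ∩ ((Q △ P) ∩ R)) ∪ (R ∪ (Q ∪ (Q ∩ R)))) ∪ R = {2, 3, 4, 6, 7, 8, 9, 10, 11, 12, 13, 14}
Q \ (((P ∩ ((Q △ P) ∩ R)) ∪ (R ∪ (Q ∪ (Q ∩ R)))) ∪ R) = {}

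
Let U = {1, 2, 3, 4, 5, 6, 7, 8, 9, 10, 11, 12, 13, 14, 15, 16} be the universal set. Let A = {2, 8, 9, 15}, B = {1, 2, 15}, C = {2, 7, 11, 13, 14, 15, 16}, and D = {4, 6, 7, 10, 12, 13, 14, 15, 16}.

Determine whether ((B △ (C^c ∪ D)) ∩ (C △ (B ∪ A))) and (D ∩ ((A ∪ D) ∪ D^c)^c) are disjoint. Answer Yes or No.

Yes

C^c = {1, 3, 4, 5, 6, 8, 9, 10, 12}
C^c ∪ D = {1, 3, 4, 5, 6, 7, 8, 9, 10, 12, 13, 14, 15, 16}
B △ (C^c ∪ D) = {2, 3, 4, 5, 6, 7, 8, 9, 10, 12, 13, 14, 16}
B ∪ A = {1, 2, 8, 9, 15}
C △ (B ∪ A) = {1, 7, 8, 9, 11, 13, 14, 16}
(B △ (C^c ∪ D)) ∩ (C △ (B ∪ A)) = {7, 8, 9, 13, 14, 16}
A ∪ D = {2, 4, 6, 7, 8, 9, 10, 12, 13, 14, 15, 16}
D^c = {1, 2, 3, 5, 8, 9, 11}
(A ∪ D) ∪ D^c = {1, 2, 3, 4, 5, 6, 7, 8, 9, 10, 11, 12, 13, 14, 15, 16}
((A ∪ D) ∪ D^c)^c = {}
D ∩ ((A ∪ D) ∪ D^c)^c = {}
{7, 8, 9, 13, 14, 16} and {} share no elements.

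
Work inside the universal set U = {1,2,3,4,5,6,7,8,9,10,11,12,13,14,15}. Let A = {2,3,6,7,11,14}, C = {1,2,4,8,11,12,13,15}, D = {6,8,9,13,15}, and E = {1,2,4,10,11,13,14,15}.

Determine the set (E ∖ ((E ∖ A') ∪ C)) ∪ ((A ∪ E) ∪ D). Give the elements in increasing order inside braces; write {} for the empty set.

A' = {1,4,5,8,9,10,12,13,15}
E ∖ A' = {2,11,14}
(E ∖ A') ∪ C = {1,2,4,8,11,12,13,14,15}
E ∖ ((E ∖ A') ∪ C) = {10}
A ∪ E = {1,2,3,4,6,7,10,11,13,14,15}
(A ∪ E) ∪ D = {1,2,3,4,6,7,8,9,10,11,13,14,15}
(E ∖ ((E ∖ A') ∪ C)) ∪ ((A ∪ E) ∪ D) = {1,2,3,4,6,7,8,9,10,11,13,14,15}

{1,2,3,4,6,7,8,9,10,11,13,14,15}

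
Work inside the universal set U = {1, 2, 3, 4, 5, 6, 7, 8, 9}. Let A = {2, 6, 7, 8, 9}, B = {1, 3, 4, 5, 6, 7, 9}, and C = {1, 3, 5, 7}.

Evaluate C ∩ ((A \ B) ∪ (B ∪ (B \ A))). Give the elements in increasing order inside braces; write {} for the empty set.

{1, 3, 5, 7}

A \ B = {2, 8}
B \ A = {1, 3, 4, 5}
B ∪ (B \ A) = {1, 3, 4, 5, 6, 7, 9}
(A \ B) ∪ (B ∪ (B \ A)) = {1, 2, 3, 4, 5, 6, 7, 8, 9}
C ∩ ((A \ B) ∪ (B ∪ (B \ A))) = {1, 3, 5, 7}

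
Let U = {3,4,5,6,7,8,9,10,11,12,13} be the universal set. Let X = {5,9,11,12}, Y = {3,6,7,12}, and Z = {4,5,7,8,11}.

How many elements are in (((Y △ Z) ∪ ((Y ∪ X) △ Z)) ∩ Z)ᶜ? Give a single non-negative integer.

7

Y △ Z = {3,4,5,6,8,11,12}
Y ∪ X = {3,5,6,7,9,11,12}
(Y ∪ X) △ Z = {3,4,6,8,9,12}
(Y △ Z) ∪ ((Y ∪ X) △ Z) = {3,4,5,6,8,9,11,12}
((Y △ Z) ∪ ((Y ∪ X) △ Z)) ∩ Z = {4,5,8,11}
(((Y △ Z) ∪ ((Y ∪ X) △ Z)) ∩ Z)ᶜ = {3,6,7,9,10,12,13}
|(((Y △ Z) ∪ ((Y ∪ X) △ Z)) ∩ Z)ᶜ| = 7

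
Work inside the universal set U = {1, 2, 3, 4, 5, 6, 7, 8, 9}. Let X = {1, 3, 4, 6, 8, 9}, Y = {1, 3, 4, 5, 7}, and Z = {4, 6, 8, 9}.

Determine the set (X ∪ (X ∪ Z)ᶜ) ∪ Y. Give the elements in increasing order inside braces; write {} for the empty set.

{1, 2, 3, 4, 5, 6, 7, 8, 9}

X ∪ Z = {1, 3, 4, 6, 8, 9}
(X ∪ Z)ᶜ = {2, 5, 7}
X ∪ (X ∪ Z)ᶜ = {1, 2, 3, 4, 5, 6, 7, 8, 9}
(X ∪ (X ∪ Z)ᶜ) ∪ Y = {1, 2, 3, 4, 5, 6, 7, 8, 9}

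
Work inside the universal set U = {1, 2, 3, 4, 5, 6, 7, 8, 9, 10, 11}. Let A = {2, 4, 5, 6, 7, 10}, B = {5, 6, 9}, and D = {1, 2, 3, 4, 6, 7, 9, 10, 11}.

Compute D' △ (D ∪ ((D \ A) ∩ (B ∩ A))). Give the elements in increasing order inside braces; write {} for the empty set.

{1, 2, 3, 4, 5, 6, 7, 8, 9, 10, 11}

D' = {5, 8}
D \ A = {1, 3, 9, 11}
B ∩ A = {5, 6}
(D \ A) ∩ (B ∩ A) = {}
D ∪ ((D \ A) ∩ (B ∩ A)) = {1, 2, 3, 4, 6, 7, 9, 10, 11}
D' △ (D ∪ ((D \ A) ∩ (B ∩ A))) = {1, 2, 3, 4, 5, 6, 7, 8, 9, 10, 11}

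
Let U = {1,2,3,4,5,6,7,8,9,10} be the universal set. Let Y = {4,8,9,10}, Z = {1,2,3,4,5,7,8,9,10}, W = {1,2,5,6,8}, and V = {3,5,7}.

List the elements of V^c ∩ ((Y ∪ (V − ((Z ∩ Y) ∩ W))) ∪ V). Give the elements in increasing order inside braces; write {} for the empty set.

V^c = {1,2,4,6,8,9,10}
Z ∩ Y = {4,8,9,10}
(Z ∩ Y) ∩ W = {8}
V − ((Z ∩ Y) ∩ W) = {3,5,7}
Y ∪ (V − ((Z ∩ Y) ∩ W)) = {3,4,5,7,8,9,10}
(Y ∪ (V − ((Z ∩ Y) ∩ W))) ∪ V = {3,4,5,7,8,9,10}
V^c ∩ ((Y ∪ (V − ((Z ∩ Y) ∩ W))) ∪ V) = {4,8,9,10}

{4,8,9,10}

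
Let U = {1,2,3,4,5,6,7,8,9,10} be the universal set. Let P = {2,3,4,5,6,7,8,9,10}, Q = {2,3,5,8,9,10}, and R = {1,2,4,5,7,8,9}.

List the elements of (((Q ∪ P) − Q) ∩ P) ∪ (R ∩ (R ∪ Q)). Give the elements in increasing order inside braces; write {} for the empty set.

Q ∪ P = {2,3,4,5,6,7,8,9,10}
(Q ∪ P) − Q = {4,6,7}
((Q ∪ P) − Q) ∩ P = {4,6,7}
R ∪ Q = {1,2,3,4,5,7,8,9,10}
R ∩ (R ∪ Q) = {1,2,4,5,7,8,9}
(((Q ∪ P) − Q) ∩ P) ∪ (R ∩ (R ∪ Q)) = {1,2,4,5,6,7,8,9}

{1,2,4,5,6,7,8,9}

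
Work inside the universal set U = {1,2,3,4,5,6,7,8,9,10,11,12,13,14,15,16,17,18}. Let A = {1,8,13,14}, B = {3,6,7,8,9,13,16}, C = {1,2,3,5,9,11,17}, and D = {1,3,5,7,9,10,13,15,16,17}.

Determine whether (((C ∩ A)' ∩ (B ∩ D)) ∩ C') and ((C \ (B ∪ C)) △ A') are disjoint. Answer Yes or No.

C ∩ A = {1}
(C ∩ A)' = {2,3,4,5,6,7,8,9,10,11,12,13,14,15,16,17,18}
B ∩ D = {3,7,9,13,16}
(C ∩ A)' ∩ (B ∩ D) = {3,7,9,13,16}
C' = {4,6,7,8,10,12,13,14,15,16,18}
((C ∩ A)' ∩ (B ∩ D)) ∩ C' = {7,13,16}
B ∪ C = {1,2,3,5,6,7,8,9,11,13,16,17}
C \ (B ∪ C) = {}
A' = {2,3,4,5,6,7,9,10,11,12,15,16,17,18}
(C \ (B ∪ C)) △ A' = {2,3,4,5,6,7,9,10,11,12,15,16,17,18}
7 lies in both, so they are not disjoint.

No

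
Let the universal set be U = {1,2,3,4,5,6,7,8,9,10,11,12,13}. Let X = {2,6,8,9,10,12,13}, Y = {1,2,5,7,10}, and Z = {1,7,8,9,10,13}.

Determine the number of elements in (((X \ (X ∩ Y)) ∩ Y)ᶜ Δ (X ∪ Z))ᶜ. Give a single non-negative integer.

9

X ∩ Y = {2,10}
X \ (X ∩ Y) = {6,8,9,12,13}
(X \ (X ∩ Y)) ∩ Y = {}
((X \ (X ∩ Y)) ∩ Y)ᶜ = {1,2,3,4,5,6,7,8,9,10,11,12,13}
X ∪ Z = {1,2,6,7,8,9,10,12,13}
((X \ (X ∩ Y)) ∩ Y)ᶜ Δ (X ∪ Z) = {3,4,5,11}
(((X \ (X ∩ Y)) ∩ Y)ᶜ Δ (X ∪ Z))ᶜ = {1,2,6,7,8,9,10,12,13}
|(((X \ (X ∩ Y)) ∩ Y)ᶜ Δ (X ∪ Z))ᶜ| = 9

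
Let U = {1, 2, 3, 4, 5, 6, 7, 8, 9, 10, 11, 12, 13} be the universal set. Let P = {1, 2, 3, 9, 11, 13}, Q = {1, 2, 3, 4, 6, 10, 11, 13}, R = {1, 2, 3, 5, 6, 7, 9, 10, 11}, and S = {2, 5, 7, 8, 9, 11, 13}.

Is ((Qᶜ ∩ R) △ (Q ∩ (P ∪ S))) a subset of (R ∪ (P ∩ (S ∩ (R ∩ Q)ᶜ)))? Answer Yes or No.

Yes

Qᶜ = {5, 7, 8, 9, 12}
Qᶜ ∩ R = {5, 7, 9}
P ∪ S = {1, 2, 3, 5, 7, 8, 9, 11, 13}
Q ∩ (P ∪ S) = {1, 2, 3, 11, 13}
(Qᶜ ∩ R) △ (Q ∩ (P ∪ S)) = {1, 2, 3, 5, 7, 9, 11, 13}
R ∩ Q = {1, 2, 3, 6, 10, 11}
(R ∩ Q)ᶜ = {4, 5, 7, 8, 9, 12, 13}
S ∩ (R ∩ Q)ᶜ = {5, 7, 8, 9, 13}
P ∩ (S ∩ (R ∩ Q)ᶜ) = {9, 13}
R ∪ (P ∩ (S ∩ (R ∩ Q)ᶜ)) = {1, 2, 3, 5, 6, 7, 9, 10, 11, 13}
Every element of {1, 2, 3, 5, 7, 9, 11, 13} is in {1, 2, 3, 5, 6, 7, 9, 10, 11, 13}, so (Qᶜ ∩ R) △ (Q ∩ (P ∪ S)) ⊆ R ∪ (P ∩ (S ∩ (R ∩ Q)ᶜ)).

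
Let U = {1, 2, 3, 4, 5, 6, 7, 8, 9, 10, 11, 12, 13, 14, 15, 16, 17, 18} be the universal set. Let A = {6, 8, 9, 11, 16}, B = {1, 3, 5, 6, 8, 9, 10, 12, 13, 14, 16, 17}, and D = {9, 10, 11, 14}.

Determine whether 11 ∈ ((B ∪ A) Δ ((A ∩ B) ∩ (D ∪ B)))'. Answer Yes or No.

No

11 ∉ B and 11 ∈ A, so 11 ∈ B ∪ A
11 ∈ A and 11 ∉ B, so 11 ∉ A ∩ B
11 ∈ D and 11 ∉ B, so 11 ∈ D ∪ B
11 ∉ (A ∩ B) and 11 ∈ (D ∪ B), so 11 ∉ (A ∩ B) ∩ (D ∪ B)
11 ∈ (B ∪ A) and 11 ∉ ((A ∩ B) ∩ (D ∪ B)), so 11 ∈ (B ∪ A) Δ ((A ∩ B) ∩ (D ∪ B))
11 ∉ ((B ∪ A) Δ ((A ∩ B) ∩ (D ∪ B)))' since 11 ∈ ((B ∪ A) Δ ((A ∩ B) ∩ (D ∪ B)))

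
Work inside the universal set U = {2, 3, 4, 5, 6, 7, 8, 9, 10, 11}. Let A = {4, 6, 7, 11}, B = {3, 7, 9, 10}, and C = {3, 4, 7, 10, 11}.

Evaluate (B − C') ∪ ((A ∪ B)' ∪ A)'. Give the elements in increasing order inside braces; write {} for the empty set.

{3, 7, 9, 10}

C' = {2, 5, 6, 8, 9}
B − C' = {3, 7, 10}
A ∪ B = {3, 4, 6, 7, 9, 10, 11}
(A ∪ B)' = {2, 5, 8}
(A ∪ B)' ∪ A = {2, 4, 5, 6, 7, 8, 11}
((A ∪ B)' ∪ A)' = {3, 9, 10}
(B − C') ∪ ((A ∪ B)' ∪ A)' = {3, 7, 9, 10}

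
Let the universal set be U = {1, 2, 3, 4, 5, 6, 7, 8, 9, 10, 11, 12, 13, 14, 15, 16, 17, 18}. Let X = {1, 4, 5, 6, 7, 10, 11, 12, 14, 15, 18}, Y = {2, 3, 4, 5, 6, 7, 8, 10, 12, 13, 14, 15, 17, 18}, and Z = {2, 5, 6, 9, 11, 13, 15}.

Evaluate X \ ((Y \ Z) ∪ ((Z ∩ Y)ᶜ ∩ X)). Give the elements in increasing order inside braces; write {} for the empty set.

{5, 6, 15}

Y \ Z = {3, 4, 7, 8, 10, 12, 14, 17, 18}
Z ∩ Y = {2, 5, 6, 13, 15}
(Z ∩ Y)ᶜ = {1, 3, 4, 7, 8, 9, 10, 11, 12, 14, 16, 17, 18}
(Z ∩ Y)ᶜ ∩ X = {1, 4, 7, 10, 11, 12, 14, 18}
(Y \ Z) ∪ ((Z ∩ Y)ᶜ ∩ X) = {1, 3, 4, 7, 8, 10, 11, 12, 14, 17, 18}
X \ ((Y \ Z) ∪ ((Z ∩ Y)ᶜ ∩ X)) = {5, 6, 15}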